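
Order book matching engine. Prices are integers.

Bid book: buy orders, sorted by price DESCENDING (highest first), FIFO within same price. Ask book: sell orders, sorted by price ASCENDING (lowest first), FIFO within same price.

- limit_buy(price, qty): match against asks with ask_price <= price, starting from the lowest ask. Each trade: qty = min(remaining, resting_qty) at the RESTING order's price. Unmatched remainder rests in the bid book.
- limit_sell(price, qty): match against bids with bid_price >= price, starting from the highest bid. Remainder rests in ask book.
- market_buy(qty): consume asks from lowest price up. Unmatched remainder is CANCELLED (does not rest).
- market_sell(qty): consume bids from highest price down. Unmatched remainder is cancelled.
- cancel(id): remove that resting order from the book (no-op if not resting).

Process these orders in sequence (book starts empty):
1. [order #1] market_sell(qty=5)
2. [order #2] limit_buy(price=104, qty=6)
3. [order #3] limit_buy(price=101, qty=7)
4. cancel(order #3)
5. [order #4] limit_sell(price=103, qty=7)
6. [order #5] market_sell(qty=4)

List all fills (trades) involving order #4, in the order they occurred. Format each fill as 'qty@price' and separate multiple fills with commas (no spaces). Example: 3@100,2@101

After op 1 [order #1] market_sell(qty=5): fills=none; bids=[-] asks=[-]
After op 2 [order #2] limit_buy(price=104, qty=6): fills=none; bids=[#2:6@104] asks=[-]
After op 3 [order #3] limit_buy(price=101, qty=7): fills=none; bids=[#2:6@104 #3:7@101] asks=[-]
After op 4 cancel(order #3): fills=none; bids=[#2:6@104] asks=[-]
After op 5 [order #4] limit_sell(price=103, qty=7): fills=#2x#4:6@104; bids=[-] asks=[#4:1@103]
After op 6 [order #5] market_sell(qty=4): fills=none; bids=[-] asks=[#4:1@103]

Answer: 6@104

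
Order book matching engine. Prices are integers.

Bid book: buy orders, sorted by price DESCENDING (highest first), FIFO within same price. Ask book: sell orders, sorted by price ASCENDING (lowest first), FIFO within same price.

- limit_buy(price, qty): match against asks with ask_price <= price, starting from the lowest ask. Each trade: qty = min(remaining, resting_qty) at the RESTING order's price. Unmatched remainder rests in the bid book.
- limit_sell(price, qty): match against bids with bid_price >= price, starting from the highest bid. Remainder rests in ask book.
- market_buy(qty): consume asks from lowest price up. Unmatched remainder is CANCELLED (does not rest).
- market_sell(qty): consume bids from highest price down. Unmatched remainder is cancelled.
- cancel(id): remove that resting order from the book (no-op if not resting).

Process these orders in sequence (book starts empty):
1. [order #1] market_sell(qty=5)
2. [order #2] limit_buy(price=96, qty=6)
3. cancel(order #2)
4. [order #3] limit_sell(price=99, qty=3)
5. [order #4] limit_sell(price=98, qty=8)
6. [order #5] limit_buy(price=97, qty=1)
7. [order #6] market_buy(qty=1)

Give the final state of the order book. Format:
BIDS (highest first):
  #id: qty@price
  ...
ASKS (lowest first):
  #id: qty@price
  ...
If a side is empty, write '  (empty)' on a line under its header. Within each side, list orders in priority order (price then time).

Answer: BIDS (highest first):
  #5: 1@97
ASKS (lowest first):
  #4: 7@98
  #3: 3@99

Derivation:
After op 1 [order #1] market_sell(qty=5): fills=none; bids=[-] asks=[-]
After op 2 [order #2] limit_buy(price=96, qty=6): fills=none; bids=[#2:6@96] asks=[-]
After op 3 cancel(order #2): fills=none; bids=[-] asks=[-]
After op 4 [order #3] limit_sell(price=99, qty=3): fills=none; bids=[-] asks=[#3:3@99]
After op 5 [order #4] limit_sell(price=98, qty=8): fills=none; bids=[-] asks=[#4:8@98 #3:3@99]
After op 6 [order #5] limit_buy(price=97, qty=1): fills=none; bids=[#5:1@97] asks=[#4:8@98 #3:3@99]
After op 7 [order #6] market_buy(qty=1): fills=#6x#4:1@98; bids=[#5:1@97] asks=[#4:7@98 #3:3@99]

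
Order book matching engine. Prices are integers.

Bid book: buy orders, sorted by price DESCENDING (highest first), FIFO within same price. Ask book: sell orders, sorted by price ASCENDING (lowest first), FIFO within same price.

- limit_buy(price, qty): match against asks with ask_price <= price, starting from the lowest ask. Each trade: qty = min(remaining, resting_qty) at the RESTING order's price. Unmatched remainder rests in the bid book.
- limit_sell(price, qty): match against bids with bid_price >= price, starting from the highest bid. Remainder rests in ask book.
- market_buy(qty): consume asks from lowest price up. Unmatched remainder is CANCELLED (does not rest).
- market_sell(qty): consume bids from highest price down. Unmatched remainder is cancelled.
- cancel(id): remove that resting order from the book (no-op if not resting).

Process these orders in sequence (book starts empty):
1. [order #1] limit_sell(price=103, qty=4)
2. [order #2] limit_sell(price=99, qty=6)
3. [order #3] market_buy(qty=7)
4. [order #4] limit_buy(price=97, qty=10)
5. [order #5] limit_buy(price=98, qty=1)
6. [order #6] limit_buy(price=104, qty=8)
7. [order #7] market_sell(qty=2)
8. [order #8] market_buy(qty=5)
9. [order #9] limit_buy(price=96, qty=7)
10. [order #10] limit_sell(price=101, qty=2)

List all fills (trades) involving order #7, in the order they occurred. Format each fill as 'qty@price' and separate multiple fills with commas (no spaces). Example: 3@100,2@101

After op 1 [order #1] limit_sell(price=103, qty=4): fills=none; bids=[-] asks=[#1:4@103]
After op 2 [order #2] limit_sell(price=99, qty=6): fills=none; bids=[-] asks=[#2:6@99 #1:4@103]
After op 3 [order #3] market_buy(qty=7): fills=#3x#2:6@99 #3x#1:1@103; bids=[-] asks=[#1:3@103]
After op 4 [order #4] limit_buy(price=97, qty=10): fills=none; bids=[#4:10@97] asks=[#1:3@103]
After op 5 [order #5] limit_buy(price=98, qty=1): fills=none; bids=[#5:1@98 #4:10@97] asks=[#1:3@103]
After op 6 [order #6] limit_buy(price=104, qty=8): fills=#6x#1:3@103; bids=[#6:5@104 #5:1@98 #4:10@97] asks=[-]
After op 7 [order #7] market_sell(qty=2): fills=#6x#7:2@104; bids=[#6:3@104 #5:1@98 #4:10@97] asks=[-]
After op 8 [order #8] market_buy(qty=5): fills=none; bids=[#6:3@104 #5:1@98 #4:10@97] asks=[-]
After op 9 [order #9] limit_buy(price=96, qty=7): fills=none; bids=[#6:3@104 #5:1@98 #4:10@97 #9:7@96] asks=[-]
After op 10 [order #10] limit_sell(price=101, qty=2): fills=#6x#10:2@104; bids=[#6:1@104 #5:1@98 #4:10@97 #9:7@96] asks=[-]

Answer: 2@104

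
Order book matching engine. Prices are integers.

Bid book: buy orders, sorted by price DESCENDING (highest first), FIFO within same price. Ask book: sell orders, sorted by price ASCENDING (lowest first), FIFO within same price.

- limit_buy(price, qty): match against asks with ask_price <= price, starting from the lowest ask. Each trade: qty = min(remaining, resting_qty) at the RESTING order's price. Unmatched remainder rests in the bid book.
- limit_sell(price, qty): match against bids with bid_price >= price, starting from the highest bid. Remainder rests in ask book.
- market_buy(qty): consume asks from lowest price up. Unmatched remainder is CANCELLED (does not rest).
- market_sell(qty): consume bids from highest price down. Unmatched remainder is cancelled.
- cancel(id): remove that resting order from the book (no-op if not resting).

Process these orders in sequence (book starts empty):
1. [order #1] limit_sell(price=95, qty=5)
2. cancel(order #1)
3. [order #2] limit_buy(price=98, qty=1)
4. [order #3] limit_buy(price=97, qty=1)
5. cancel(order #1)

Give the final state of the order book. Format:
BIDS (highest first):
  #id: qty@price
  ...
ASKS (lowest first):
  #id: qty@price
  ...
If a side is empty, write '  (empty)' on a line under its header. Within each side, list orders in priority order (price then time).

After op 1 [order #1] limit_sell(price=95, qty=5): fills=none; bids=[-] asks=[#1:5@95]
After op 2 cancel(order #1): fills=none; bids=[-] asks=[-]
After op 3 [order #2] limit_buy(price=98, qty=1): fills=none; bids=[#2:1@98] asks=[-]
After op 4 [order #3] limit_buy(price=97, qty=1): fills=none; bids=[#2:1@98 #3:1@97] asks=[-]
After op 5 cancel(order #1): fills=none; bids=[#2:1@98 #3:1@97] asks=[-]

Answer: BIDS (highest first):
  #2: 1@98
  #3: 1@97
ASKS (lowest first):
  (empty)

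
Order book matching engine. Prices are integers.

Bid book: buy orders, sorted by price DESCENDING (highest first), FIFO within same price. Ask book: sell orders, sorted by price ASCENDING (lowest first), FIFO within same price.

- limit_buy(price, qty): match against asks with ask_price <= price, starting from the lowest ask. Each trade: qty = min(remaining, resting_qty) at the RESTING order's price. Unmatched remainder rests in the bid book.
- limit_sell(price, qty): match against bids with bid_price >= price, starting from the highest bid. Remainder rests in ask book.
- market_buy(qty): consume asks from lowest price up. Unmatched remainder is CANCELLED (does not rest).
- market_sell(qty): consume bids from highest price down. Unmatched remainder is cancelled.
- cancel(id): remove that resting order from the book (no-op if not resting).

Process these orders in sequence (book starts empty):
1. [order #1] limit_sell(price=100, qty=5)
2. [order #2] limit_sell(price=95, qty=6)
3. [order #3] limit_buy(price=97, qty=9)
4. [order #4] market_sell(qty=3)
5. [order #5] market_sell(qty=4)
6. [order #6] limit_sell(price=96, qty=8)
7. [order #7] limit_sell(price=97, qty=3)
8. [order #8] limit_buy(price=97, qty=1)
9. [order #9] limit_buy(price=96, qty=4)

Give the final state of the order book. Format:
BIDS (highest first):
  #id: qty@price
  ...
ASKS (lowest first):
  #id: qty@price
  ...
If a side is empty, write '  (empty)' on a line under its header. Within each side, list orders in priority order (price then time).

After op 1 [order #1] limit_sell(price=100, qty=5): fills=none; bids=[-] asks=[#1:5@100]
After op 2 [order #2] limit_sell(price=95, qty=6): fills=none; bids=[-] asks=[#2:6@95 #1:5@100]
After op 3 [order #3] limit_buy(price=97, qty=9): fills=#3x#2:6@95; bids=[#3:3@97] asks=[#1:5@100]
After op 4 [order #4] market_sell(qty=3): fills=#3x#4:3@97; bids=[-] asks=[#1:5@100]
After op 5 [order #5] market_sell(qty=4): fills=none; bids=[-] asks=[#1:5@100]
After op 6 [order #6] limit_sell(price=96, qty=8): fills=none; bids=[-] asks=[#6:8@96 #1:5@100]
After op 7 [order #7] limit_sell(price=97, qty=3): fills=none; bids=[-] asks=[#6:8@96 #7:3@97 #1:5@100]
After op 8 [order #8] limit_buy(price=97, qty=1): fills=#8x#6:1@96; bids=[-] asks=[#6:7@96 #7:3@97 #1:5@100]
After op 9 [order #9] limit_buy(price=96, qty=4): fills=#9x#6:4@96; bids=[-] asks=[#6:3@96 #7:3@97 #1:5@100]

Answer: BIDS (highest first):
  (empty)
ASKS (lowest first):
  #6: 3@96
  #7: 3@97
  #1: 5@100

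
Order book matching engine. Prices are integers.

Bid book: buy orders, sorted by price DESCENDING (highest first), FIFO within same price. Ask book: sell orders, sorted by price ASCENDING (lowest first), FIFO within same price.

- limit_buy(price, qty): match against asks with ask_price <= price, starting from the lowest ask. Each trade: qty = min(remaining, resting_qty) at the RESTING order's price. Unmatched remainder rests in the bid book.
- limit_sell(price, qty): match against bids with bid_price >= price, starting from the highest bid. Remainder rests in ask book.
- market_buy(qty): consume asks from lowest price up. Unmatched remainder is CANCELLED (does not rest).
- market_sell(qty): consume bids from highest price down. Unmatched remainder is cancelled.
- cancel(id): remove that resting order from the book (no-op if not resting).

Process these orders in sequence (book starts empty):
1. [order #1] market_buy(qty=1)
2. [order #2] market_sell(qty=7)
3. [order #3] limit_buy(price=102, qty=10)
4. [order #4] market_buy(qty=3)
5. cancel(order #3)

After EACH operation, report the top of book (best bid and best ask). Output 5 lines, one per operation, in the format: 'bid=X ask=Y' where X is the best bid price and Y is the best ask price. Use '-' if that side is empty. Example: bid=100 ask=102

After op 1 [order #1] market_buy(qty=1): fills=none; bids=[-] asks=[-]
After op 2 [order #2] market_sell(qty=7): fills=none; bids=[-] asks=[-]
After op 3 [order #3] limit_buy(price=102, qty=10): fills=none; bids=[#3:10@102] asks=[-]
After op 4 [order #4] market_buy(qty=3): fills=none; bids=[#3:10@102] asks=[-]
After op 5 cancel(order #3): fills=none; bids=[-] asks=[-]

Answer: bid=- ask=-
bid=- ask=-
bid=102 ask=-
bid=102 ask=-
bid=- ask=-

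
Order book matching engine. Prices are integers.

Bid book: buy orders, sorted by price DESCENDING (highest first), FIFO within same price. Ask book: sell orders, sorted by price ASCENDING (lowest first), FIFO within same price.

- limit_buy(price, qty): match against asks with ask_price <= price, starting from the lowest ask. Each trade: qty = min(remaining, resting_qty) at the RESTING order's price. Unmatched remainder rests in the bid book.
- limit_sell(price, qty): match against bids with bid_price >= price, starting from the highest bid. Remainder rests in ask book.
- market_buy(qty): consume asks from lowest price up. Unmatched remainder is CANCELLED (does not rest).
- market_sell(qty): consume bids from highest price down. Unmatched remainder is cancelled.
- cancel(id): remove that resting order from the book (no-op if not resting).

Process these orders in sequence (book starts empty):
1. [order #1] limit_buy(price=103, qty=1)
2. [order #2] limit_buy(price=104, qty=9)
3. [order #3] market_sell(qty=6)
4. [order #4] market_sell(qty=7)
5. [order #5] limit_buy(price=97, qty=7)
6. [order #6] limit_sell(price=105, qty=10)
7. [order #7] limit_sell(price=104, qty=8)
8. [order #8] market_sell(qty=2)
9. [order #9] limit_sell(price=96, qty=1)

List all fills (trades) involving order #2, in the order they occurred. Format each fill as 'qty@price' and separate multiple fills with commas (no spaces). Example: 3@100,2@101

After op 1 [order #1] limit_buy(price=103, qty=1): fills=none; bids=[#1:1@103] asks=[-]
After op 2 [order #2] limit_buy(price=104, qty=9): fills=none; bids=[#2:9@104 #1:1@103] asks=[-]
After op 3 [order #3] market_sell(qty=6): fills=#2x#3:6@104; bids=[#2:3@104 #1:1@103] asks=[-]
After op 4 [order #4] market_sell(qty=7): fills=#2x#4:3@104 #1x#4:1@103; bids=[-] asks=[-]
After op 5 [order #5] limit_buy(price=97, qty=7): fills=none; bids=[#5:7@97] asks=[-]
After op 6 [order #6] limit_sell(price=105, qty=10): fills=none; bids=[#5:7@97] asks=[#6:10@105]
After op 7 [order #7] limit_sell(price=104, qty=8): fills=none; bids=[#5:7@97] asks=[#7:8@104 #6:10@105]
After op 8 [order #8] market_sell(qty=2): fills=#5x#8:2@97; bids=[#5:5@97] asks=[#7:8@104 #6:10@105]
After op 9 [order #9] limit_sell(price=96, qty=1): fills=#5x#9:1@97; bids=[#5:4@97] asks=[#7:8@104 #6:10@105]

Answer: 6@104,3@104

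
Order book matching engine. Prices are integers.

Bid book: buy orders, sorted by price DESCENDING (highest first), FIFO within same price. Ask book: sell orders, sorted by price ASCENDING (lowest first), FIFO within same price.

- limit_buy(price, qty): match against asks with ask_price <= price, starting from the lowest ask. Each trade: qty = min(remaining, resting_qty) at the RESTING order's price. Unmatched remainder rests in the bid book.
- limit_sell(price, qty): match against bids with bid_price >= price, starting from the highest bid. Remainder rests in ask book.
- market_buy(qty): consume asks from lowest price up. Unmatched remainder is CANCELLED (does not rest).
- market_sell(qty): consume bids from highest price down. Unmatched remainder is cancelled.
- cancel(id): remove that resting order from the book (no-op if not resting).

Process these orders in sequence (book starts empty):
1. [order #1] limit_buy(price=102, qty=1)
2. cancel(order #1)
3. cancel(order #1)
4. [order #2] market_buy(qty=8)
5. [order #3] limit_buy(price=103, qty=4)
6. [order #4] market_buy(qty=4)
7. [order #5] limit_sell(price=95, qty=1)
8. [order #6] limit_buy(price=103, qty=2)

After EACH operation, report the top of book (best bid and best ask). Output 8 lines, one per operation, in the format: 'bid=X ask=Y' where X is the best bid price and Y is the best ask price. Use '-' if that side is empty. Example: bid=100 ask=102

After op 1 [order #1] limit_buy(price=102, qty=1): fills=none; bids=[#1:1@102] asks=[-]
After op 2 cancel(order #1): fills=none; bids=[-] asks=[-]
After op 3 cancel(order #1): fills=none; bids=[-] asks=[-]
After op 4 [order #2] market_buy(qty=8): fills=none; bids=[-] asks=[-]
After op 5 [order #3] limit_buy(price=103, qty=4): fills=none; bids=[#3:4@103] asks=[-]
After op 6 [order #4] market_buy(qty=4): fills=none; bids=[#3:4@103] asks=[-]
After op 7 [order #5] limit_sell(price=95, qty=1): fills=#3x#5:1@103; bids=[#3:3@103] asks=[-]
After op 8 [order #6] limit_buy(price=103, qty=2): fills=none; bids=[#3:3@103 #6:2@103] asks=[-]

Answer: bid=102 ask=-
bid=- ask=-
bid=- ask=-
bid=- ask=-
bid=103 ask=-
bid=103 ask=-
bid=103 ask=-
bid=103 ask=-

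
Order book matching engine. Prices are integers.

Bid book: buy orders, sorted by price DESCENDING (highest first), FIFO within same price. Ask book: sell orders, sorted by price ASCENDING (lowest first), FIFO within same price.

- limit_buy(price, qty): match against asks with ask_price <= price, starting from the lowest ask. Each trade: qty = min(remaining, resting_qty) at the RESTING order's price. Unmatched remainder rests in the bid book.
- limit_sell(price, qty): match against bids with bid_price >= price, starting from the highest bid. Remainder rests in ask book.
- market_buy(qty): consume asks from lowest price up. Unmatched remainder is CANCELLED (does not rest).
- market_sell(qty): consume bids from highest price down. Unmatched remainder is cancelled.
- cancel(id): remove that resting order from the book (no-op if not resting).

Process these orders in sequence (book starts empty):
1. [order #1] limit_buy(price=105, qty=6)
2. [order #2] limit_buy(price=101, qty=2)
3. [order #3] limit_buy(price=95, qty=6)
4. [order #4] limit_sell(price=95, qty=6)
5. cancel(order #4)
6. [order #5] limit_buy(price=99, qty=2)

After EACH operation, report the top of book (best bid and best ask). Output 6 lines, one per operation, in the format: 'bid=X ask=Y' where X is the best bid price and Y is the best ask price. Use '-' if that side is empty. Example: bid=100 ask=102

Answer: bid=105 ask=-
bid=105 ask=-
bid=105 ask=-
bid=101 ask=-
bid=101 ask=-
bid=101 ask=-

Derivation:
After op 1 [order #1] limit_buy(price=105, qty=6): fills=none; bids=[#1:6@105] asks=[-]
After op 2 [order #2] limit_buy(price=101, qty=2): fills=none; bids=[#1:6@105 #2:2@101] asks=[-]
After op 3 [order #3] limit_buy(price=95, qty=6): fills=none; bids=[#1:6@105 #2:2@101 #3:6@95] asks=[-]
After op 4 [order #4] limit_sell(price=95, qty=6): fills=#1x#4:6@105; bids=[#2:2@101 #3:6@95] asks=[-]
After op 5 cancel(order #4): fills=none; bids=[#2:2@101 #3:6@95] asks=[-]
After op 6 [order #5] limit_buy(price=99, qty=2): fills=none; bids=[#2:2@101 #5:2@99 #3:6@95] asks=[-]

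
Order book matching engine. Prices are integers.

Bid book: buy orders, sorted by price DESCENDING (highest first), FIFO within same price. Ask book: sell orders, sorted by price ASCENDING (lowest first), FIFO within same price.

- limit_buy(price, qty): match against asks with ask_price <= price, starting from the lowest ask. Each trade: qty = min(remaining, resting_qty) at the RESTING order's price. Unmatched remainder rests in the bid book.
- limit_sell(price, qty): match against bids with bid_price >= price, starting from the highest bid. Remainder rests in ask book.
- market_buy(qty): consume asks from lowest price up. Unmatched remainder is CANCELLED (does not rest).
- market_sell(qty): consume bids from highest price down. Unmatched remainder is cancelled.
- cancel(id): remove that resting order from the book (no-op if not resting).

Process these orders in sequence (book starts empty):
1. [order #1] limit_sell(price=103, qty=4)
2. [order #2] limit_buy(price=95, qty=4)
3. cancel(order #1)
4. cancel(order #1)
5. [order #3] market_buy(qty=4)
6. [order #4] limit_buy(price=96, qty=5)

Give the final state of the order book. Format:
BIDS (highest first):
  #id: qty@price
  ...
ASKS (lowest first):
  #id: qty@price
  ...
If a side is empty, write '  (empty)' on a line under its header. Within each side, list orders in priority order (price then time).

After op 1 [order #1] limit_sell(price=103, qty=4): fills=none; bids=[-] asks=[#1:4@103]
After op 2 [order #2] limit_buy(price=95, qty=4): fills=none; bids=[#2:4@95] asks=[#1:4@103]
After op 3 cancel(order #1): fills=none; bids=[#2:4@95] asks=[-]
After op 4 cancel(order #1): fills=none; bids=[#2:4@95] asks=[-]
After op 5 [order #3] market_buy(qty=4): fills=none; bids=[#2:4@95] asks=[-]
After op 6 [order #4] limit_buy(price=96, qty=5): fills=none; bids=[#4:5@96 #2:4@95] asks=[-]

Answer: BIDS (highest first):
  #4: 5@96
  #2: 4@95
ASKS (lowest first):
  (empty)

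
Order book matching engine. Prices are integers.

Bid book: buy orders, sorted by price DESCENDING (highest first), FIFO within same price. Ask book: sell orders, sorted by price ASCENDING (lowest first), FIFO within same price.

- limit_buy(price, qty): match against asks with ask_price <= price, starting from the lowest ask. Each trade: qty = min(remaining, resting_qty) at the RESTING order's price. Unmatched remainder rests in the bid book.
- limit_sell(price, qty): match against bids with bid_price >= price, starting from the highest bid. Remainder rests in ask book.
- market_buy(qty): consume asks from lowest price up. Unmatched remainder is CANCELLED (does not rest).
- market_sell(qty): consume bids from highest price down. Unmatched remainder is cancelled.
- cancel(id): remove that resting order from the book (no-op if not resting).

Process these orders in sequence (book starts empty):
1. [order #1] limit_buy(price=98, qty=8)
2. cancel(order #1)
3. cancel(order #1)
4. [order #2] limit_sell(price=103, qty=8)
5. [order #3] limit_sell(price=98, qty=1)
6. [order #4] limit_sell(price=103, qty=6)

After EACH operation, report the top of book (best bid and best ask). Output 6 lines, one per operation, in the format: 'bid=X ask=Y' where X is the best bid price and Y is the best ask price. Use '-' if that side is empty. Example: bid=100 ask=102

After op 1 [order #1] limit_buy(price=98, qty=8): fills=none; bids=[#1:8@98] asks=[-]
After op 2 cancel(order #1): fills=none; bids=[-] asks=[-]
After op 3 cancel(order #1): fills=none; bids=[-] asks=[-]
After op 4 [order #2] limit_sell(price=103, qty=8): fills=none; bids=[-] asks=[#2:8@103]
After op 5 [order #3] limit_sell(price=98, qty=1): fills=none; bids=[-] asks=[#3:1@98 #2:8@103]
After op 6 [order #4] limit_sell(price=103, qty=6): fills=none; bids=[-] asks=[#3:1@98 #2:8@103 #4:6@103]

Answer: bid=98 ask=-
bid=- ask=-
bid=- ask=-
bid=- ask=103
bid=- ask=98
bid=- ask=98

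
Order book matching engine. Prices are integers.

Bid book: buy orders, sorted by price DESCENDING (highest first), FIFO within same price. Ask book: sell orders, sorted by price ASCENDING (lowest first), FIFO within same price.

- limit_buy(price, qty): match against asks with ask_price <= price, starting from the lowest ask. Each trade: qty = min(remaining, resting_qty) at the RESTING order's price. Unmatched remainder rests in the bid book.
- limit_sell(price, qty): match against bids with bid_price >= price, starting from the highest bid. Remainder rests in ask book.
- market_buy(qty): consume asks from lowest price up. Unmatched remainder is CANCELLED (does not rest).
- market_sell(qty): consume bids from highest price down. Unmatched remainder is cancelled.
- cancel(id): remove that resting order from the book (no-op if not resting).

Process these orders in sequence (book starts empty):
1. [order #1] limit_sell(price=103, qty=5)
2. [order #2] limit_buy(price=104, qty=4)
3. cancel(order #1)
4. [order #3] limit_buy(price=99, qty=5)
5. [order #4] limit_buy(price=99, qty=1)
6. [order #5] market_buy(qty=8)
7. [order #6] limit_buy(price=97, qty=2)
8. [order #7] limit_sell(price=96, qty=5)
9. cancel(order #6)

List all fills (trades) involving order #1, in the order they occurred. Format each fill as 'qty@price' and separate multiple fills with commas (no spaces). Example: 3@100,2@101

After op 1 [order #1] limit_sell(price=103, qty=5): fills=none; bids=[-] asks=[#1:5@103]
After op 2 [order #2] limit_buy(price=104, qty=4): fills=#2x#1:4@103; bids=[-] asks=[#1:1@103]
After op 3 cancel(order #1): fills=none; bids=[-] asks=[-]
After op 4 [order #3] limit_buy(price=99, qty=5): fills=none; bids=[#3:5@99] asks=[-]
After op 5 [order #4] limit_buy(price=99, qty=1): fills=none; bids=[#3:5@99 #4:1@99] asks=[-]
After op 6 [order #5] market_buy(qty=8): fills=none; bids=[#3:5@99 #4:1@99] asks=[-]
After op 7 [order #6] limit_buy(price=97, qty=2): fills=none; bids=[#3:5@99 #4:1@99 #6:2@97] asks=[-]
After op 8 [order #7] limit_sell(price=96, qty=5): fills=#3x#7:5@99; bids=[#4:1@99 #6:2@97] asks=[-]
After op 9 cancel(order #6): fills=none; bids=[#4:1@99] asks=[-]

Answer: 4@103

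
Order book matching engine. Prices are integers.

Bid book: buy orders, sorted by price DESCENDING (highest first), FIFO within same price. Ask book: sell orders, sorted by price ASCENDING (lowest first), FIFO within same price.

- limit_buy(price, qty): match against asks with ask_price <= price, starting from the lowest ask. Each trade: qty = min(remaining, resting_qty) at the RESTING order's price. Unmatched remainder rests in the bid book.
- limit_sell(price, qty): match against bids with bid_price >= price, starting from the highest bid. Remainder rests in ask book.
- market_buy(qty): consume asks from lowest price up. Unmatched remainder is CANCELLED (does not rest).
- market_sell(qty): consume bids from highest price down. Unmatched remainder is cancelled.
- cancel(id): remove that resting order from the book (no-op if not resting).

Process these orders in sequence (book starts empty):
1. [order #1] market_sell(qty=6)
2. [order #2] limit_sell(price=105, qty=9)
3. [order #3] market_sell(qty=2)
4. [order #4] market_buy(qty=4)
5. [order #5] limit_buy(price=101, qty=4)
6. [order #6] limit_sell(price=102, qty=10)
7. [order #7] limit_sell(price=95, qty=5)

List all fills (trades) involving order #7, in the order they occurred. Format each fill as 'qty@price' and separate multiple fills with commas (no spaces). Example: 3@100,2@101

Answer: 4@101

Derivation:
After op 1 [order #1] market_sell(qty=6): fills=none; bids=[-] asks=[-]
After op 2 [order #2] limit_sell(price=105, qty=9): fills=none; bids=[-] asks=[#2:9@105]
After op 3 [order #3] market_sell(qty=2): fills=none; bids=[-] asks=[#2:9@105]
After op 4 [order #4] market_buy(qty=4): fills=#4x#2:4@105; bids=[-] asks=[#2:5@105]
After op 5 [order #5] limit_buy(price=101, qty=4): fills=none; bids=[#5:4@101] asks=[#2:5@105]
After op 6 [order #6] limit_sell(price=102, qty=10): fills=none; bids=[#5:4@101] asks=[#6:10@102 #2:5@105]
After op 7 [order #7] limit_sell(price=95, qty=5): fills=#5x#7:4@101; bids=[-] asks=[#7:1@95 #6:10@102 #2:5@105]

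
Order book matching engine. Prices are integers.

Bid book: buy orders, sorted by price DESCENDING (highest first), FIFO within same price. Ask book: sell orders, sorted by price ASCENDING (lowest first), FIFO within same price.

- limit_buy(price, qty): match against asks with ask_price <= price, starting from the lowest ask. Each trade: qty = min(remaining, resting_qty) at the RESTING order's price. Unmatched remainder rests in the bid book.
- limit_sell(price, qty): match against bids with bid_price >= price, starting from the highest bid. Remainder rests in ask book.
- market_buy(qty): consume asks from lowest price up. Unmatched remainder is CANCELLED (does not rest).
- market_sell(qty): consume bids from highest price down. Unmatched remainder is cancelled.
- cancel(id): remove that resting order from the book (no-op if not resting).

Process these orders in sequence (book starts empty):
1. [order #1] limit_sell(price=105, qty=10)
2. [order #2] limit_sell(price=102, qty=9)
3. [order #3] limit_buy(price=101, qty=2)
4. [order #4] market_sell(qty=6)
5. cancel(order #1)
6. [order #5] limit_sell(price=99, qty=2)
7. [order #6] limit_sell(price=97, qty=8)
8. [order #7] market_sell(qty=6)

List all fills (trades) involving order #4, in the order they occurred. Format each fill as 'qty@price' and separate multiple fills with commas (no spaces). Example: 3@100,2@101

Answer: 2@101

Derivation:
After op 1 [order #1] limit_sell(price=105, qty=10): fills=none; bids=[-] asks=[#1:10@105]
After op 2 [order #2] limit_sell(price=102, qty=9): fills=none; bids=[-] asks=[#2:9@102 #1:10@105]
After op 3 [order #3] limit_buy(price=101, qty=2): fills=none; bids=[#3:2@101] asks=[#2:9@102 #1:10@105]
After op 4 [order #4] market_sell(qty=6): fills=#3x#4:2@101; bids=[-] asks=[#2:9@102 #1:10@105]
After op 5 cancel(order #1): fills=none; bids=[-] asks=[#2:9@102]
After op 6 [order #5] limit_sell(price=99, qty=2): fills=none; bids=[-] asks=[#5:2@99 #2:9@102]
After op 7 [order #6] limit_sell(price=97, qty=8): fills=none; bids=[-] asks=[#6:8@97 #5:2@99 #2:9@102]
After op 8 [order #7] market_sell(qty=6): fills=none; bids=[-] asks=[#6:8@97 #5:2@99 #2:9@102]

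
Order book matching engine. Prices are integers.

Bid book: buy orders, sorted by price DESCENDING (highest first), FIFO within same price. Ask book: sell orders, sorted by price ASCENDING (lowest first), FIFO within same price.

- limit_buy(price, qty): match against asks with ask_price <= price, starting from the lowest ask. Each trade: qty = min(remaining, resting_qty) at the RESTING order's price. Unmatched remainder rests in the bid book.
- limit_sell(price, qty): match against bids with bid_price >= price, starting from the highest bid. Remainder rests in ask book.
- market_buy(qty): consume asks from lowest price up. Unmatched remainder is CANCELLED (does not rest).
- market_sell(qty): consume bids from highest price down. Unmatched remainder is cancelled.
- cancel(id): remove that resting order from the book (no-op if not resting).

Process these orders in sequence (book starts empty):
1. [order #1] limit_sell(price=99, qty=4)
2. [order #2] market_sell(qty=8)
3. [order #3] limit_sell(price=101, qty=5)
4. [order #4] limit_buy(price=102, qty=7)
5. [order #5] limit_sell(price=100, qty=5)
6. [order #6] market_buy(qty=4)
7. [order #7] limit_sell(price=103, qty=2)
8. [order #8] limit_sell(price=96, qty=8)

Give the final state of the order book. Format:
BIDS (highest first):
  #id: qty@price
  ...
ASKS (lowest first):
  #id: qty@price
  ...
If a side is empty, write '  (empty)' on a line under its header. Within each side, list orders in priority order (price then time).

Answer: BIDS (highest first):
  (empty)
ASKS (lowest first):
  #8: 8@96
  #5: 1@100
  #3: 2@101
  #7: 2@103

Derivation:
After op 1 [order #1] limit_sell(price=99, qty=4): fills=none; bids=[-] asks=[#1:4@99]
After op 2 [order #2] market_sell(qty=8): fills=none; bids=[-] asks=[#1:4@99]
After op 3 [order #3] limit_sell(price=101, qty=5): fills=none; bids=[-] asks=[#1:4@99 #3:5@101]
After op 4 [order #4] limit_buy(price=102, qty=7): fills=#4x#1:4@99 #4x#3:3@101; bids=[-] asks=[#3:2@101]
After op 5 [order #5] limit_sell(price=100, qty=5): fills=none; bids=[-] asks=[#5:5@100 #3:2@101]
After op 6 [order #6] market_buy(qty=4): fills=#6x#5:4@100; bids=[-] asks=[#5:1@100 #3:2@101]
After op 7 [order #7] limit_sell(price=103, qty=2): fills=none; bids=[-] asks=[#5:1@100 #3:2@101 #7:2@103]
After op 8 [order #8] limit_sell(price=96, qty=8): fills=none; bids=[-] asks=[#8:8@96 #5:1@100 #3:2@101 #7:2@103]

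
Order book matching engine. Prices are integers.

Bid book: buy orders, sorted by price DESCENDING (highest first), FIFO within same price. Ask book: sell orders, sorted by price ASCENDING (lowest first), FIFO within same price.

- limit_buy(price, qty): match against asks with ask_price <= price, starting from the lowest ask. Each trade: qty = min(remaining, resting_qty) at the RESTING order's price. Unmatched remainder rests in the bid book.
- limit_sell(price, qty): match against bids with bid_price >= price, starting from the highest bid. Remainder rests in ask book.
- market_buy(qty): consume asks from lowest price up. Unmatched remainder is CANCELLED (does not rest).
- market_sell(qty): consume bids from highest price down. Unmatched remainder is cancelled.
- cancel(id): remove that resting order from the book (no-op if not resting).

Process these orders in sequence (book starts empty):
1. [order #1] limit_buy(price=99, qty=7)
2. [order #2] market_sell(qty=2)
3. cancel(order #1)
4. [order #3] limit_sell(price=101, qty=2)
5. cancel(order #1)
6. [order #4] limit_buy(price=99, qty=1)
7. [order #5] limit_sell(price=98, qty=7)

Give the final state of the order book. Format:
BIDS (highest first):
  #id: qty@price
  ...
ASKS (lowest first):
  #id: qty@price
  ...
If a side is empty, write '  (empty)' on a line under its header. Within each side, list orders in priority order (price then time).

Answer: BIDS (highest first):
  (empty)
ASKS (lowest first):
  #5: 6@98
  #3: 2@101

Derivation:
After op 1 [order #1] limit_buy(price=99, qty=7): fills=none; bids=[#1:7@99] asks=[-]
After op 2 [order #2] market_sell(qty=2): fills=#1x#2:2@99; bids=[#1:5@99] asks=[-]
After op 3 cancel(order #1): fills=none; bids=[-] asks=[-]
After op 4 [order #3] limit_sell(price=101, qty=2): fills=none; bids=[-] asks=[#3:2@101]
After op 5 cancel(order #1): fills=none; bids=[-] asks=[#3:2@101]
After op 6 [order #4] limit_buy(price=99, qty=1): fills=none; bids=[#4:1@99] asks=[#3:2@101]
After op 7 [order #5] limit_sell(price=98, qty=7): fills=#4x#5:1@99; bids=[-] asks=[#5:6@98 #3:2@101]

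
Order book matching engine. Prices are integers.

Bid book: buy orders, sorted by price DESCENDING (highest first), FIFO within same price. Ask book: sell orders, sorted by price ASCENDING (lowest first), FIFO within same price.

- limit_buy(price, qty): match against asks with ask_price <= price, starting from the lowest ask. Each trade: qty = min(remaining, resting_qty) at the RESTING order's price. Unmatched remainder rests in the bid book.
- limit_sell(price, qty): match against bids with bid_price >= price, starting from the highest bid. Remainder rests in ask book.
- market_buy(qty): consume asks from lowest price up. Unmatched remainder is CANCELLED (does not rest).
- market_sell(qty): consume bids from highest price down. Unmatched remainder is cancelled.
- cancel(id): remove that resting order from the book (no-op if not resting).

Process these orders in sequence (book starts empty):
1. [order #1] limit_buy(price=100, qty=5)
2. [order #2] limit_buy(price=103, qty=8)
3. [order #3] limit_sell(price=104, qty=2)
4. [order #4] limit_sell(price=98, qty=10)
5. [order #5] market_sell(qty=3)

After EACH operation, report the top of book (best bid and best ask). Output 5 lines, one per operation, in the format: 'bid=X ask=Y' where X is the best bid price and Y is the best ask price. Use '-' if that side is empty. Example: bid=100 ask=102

Answer: bid=100 ask=-
bid=103 ask=-
bid=103 ask=104
bid=100 ask=104
bid=- ask=104

Derivation:
After op 1 [order #1] limit_buy(price=100, qty=5): fills=none; bids=[#1:5@100] asks=[-]
After op 2 [order #2] limit_buy(price=103, qty=8): fills=none; bids=[#2:8@103 #1:5@100] asks=[-]
After op 3 [order #3] limit_sell(price=104, qty=2): fills=none; bids=[#2:8@103 #1:5@100] asks=[#3:2@104]
After op 4 [order #4] limit_sell(price=98, qty=10): fills=#2x#4:8@103 #1x#4:2@100; bids=[#1:3@100] asks=[#3:2@104]
After op 5 [order #5] market_sell(qty=3): fills=#1x#5:3@100; bids=[-] asks=[#3:2@104]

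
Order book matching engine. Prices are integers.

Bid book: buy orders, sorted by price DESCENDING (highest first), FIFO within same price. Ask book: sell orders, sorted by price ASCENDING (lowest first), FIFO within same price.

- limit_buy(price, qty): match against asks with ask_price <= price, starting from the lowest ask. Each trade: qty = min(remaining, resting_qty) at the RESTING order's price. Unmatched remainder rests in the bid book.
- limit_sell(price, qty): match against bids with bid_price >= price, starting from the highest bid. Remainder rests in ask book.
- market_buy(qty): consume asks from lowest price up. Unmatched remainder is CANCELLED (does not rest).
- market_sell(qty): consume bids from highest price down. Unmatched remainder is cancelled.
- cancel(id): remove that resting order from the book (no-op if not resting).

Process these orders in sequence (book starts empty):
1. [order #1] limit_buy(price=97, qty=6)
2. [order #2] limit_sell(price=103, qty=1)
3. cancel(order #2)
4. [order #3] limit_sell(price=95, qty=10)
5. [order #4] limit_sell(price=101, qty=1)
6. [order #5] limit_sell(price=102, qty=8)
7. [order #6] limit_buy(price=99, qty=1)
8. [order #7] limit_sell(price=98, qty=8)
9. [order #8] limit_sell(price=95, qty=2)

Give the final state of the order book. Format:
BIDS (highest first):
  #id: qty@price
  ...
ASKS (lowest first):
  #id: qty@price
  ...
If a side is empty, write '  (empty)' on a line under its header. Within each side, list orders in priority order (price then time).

Answer: BIDS (highest first):
  (empty)
ASKS (lowest first):
  #3: 3@95
  #8: 2@95
  #7: 8@98
  #4: 1@101
  #5: 8@102

Derivation:
After op 1 [order #1] limit_buy(price=97, qty=6): fills=none; bids=[#1:6@97] asks=[-]
After op 2 [order #2] limit_sell(price=103, qty=1): fills=none; bids=[#1:6@97] asks=[#2:1@103]
After op 3 cancel(order #2): fills=none; bids=[#1:6@97] asks=[-]
After op 4 [order #3] limit_sell(price=95, qty=10): fills=#1x#3:6@97; bids=[-] asks=[#3:4@95]
After op 5 [order #4] limit_sell(price=101, qty=1): fills=none; bids=[-] asks=[#3:4@95 #4:1@101]
After op 6 [order #5] limit_sell(price=102, qty=8): fills=none; bids=[-] asks=[#3:4@95 #4:1@101 #5:8@102]
After op 7 [order #6] limit_buy(price=99, qty=1): fills=#6x#3:1@95; bids=[-] asks=[#3:3@95 #4:1@101 #5:8@102]
After op 8 [order #7] limit_sell(price=98, qty=8): fills=none; bids=[-] asks=[#3:3@95 #7:8@98 #4:1@101 #5:8@102]
After op 9 [order #8] limit_sell(price=95, qty=2): fills=none; bids=[-] asks=[#3:3@95 #8:2@95 #7:8@98 #4:1@101 #5:8@102]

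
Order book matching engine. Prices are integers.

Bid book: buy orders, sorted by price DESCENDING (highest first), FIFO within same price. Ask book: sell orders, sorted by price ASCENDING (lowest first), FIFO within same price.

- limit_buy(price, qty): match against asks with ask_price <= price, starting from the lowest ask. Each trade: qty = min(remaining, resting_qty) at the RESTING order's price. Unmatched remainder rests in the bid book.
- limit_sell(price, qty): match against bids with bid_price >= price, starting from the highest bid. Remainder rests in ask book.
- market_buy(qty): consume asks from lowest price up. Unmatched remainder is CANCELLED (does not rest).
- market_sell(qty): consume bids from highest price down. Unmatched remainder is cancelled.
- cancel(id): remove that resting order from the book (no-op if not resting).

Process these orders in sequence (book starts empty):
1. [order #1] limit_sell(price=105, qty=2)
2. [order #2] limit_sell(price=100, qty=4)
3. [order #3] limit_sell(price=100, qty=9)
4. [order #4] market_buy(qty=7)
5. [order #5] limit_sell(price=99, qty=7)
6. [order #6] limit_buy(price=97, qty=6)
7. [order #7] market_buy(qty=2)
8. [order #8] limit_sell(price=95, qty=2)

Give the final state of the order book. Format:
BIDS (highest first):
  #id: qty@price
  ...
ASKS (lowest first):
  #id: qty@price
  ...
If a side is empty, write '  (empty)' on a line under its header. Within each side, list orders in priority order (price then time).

Answer: BIDS (highest first):
  #6: 4@97
ASKS (lowest first):
  #5: 5@99
  #3: 6@100
  #1: 2@105

Derivation:
After op 1 [order #1] limit_sell(price=105, qty=2): fills=none; bids=[-] asks=[#1:2@105]
After op 2 [order #2] limit_sell(price=100, qty=4): fills=none; bids=[-] asks=[#2:4@100 #1:2@105]
After op 3 [order #3] limit_sell(price=100, qty=9): fills=none; bids=[-] asks=[#2:4@100 #3:9@100 #1:2@105]
After op 4 [order #4] market_buy(qty=7): fills=#4x#2:4@100 #4x#3:3@100; bids=[-] asks=[#3:6@100 #1:2@105]
After op 5 [order #5] limit_sell(price=99, qty=7): fills=none; bids=[-] asks=[#5:7@99 #3:6@100 #1:2@105]
After op 6 [order #6] limit_buy(price=97, qty=6): fills=none; bids=[#6:6@97] asks=[#5:7@99 #3:6@100 #1:2@105]
After op 7 [order #7] market_buy(qty=2): fills=#7x#5:2@99; bids=[#6:6@97] asks=[#5:5@99 #3:6@100 #1:2@105]
After op 8 [order #8] limit_sell(price=95, qty=2): fills=#6x#8:2@97; bids=[#6:4@97] asks=[#5:5@99 #3:6@100 #1:2@105]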